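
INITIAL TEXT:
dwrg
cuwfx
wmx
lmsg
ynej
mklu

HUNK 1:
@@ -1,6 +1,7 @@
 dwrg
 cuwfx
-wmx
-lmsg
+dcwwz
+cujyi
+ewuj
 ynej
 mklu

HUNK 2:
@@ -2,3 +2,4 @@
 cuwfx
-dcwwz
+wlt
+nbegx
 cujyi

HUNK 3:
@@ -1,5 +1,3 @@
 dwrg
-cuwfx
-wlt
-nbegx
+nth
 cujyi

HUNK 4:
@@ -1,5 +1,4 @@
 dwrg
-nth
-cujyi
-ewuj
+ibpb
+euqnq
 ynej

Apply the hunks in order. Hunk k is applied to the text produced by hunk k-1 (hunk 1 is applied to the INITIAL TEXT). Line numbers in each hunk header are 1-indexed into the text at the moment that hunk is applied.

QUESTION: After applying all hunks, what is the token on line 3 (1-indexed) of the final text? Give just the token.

Answer: euqnq

Derivation:
Hunk 1: at line 1 remove [wmx,lmsg] add [dcwwz,cujyi,ewuj] -> 7 lines: dwrg cuwfx dcwwz cujyi ewuj ynej mklu
Hunk 2: at line 2 remove [dcwwz] add [wlt,nbegx] -> 8 lines: dwrg cuwfx wlt nbegx cujyi ewuj ynej mklu
Hunk 3: at line 1 remove [cuwfx,wlt,nbegx] add [nth] -> 6 lines: dwrg nth cujyi ewuj ynej mklu
Hunk 4: at line 1 remove [nth,cujyi,ewuj] add [ibpb,euqnq] -> 5 lines: dwrg ibpb euqnq ynej mklu
Final line 3: euqnq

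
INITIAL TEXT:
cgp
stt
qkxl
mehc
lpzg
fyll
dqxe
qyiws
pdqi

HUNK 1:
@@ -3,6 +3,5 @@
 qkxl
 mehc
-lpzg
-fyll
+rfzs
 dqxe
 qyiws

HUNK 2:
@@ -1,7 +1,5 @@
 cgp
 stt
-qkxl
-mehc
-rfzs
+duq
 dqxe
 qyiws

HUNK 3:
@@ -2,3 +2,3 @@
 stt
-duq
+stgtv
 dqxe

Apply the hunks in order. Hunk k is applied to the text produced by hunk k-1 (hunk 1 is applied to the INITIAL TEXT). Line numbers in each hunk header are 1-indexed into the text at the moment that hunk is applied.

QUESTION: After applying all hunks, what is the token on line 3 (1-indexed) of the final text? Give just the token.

Hunk 1: at line 3 remove [lpzg,fyll] add [rfzs] -> 8 lines: cgp stt qkxl mehc rfzs dqxe qyiws pdqi
Hunk 2: at line 1 remove [qkxl,mehc,rfzs] add [duq] -> 6 lines: cgp stt duq dqxe qyiws pdqi
Hunk 3: at line 2 remove [duq] add [stgtv] -> 6 lines: cgp stt stgtv dqxe qyiws pdqi
Final line 3: stgtv

Answer: stgtv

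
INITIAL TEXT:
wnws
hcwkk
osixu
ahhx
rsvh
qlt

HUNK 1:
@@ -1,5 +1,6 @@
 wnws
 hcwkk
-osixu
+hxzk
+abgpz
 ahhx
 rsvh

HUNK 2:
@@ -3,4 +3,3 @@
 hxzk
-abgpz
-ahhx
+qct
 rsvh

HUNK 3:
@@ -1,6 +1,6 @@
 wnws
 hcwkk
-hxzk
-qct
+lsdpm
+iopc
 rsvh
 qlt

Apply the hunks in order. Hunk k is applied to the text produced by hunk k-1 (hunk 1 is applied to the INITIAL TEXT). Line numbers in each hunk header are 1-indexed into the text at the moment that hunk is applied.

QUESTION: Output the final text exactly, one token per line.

Answer: wnws
hcwkk
lsdpm
iopc
rsvh
qlt

Derivation:
Hunk 1: at line 1 remove [osixu] add [hxzk,abgpz] -> 7 lines: wnws hcwkk hxzk abgpz ahhx rsvh qlt
Hunk 2: at line 3 remove [abgpz,ahhx] add [qct] -> 6 lines: wnws hcwkk hxzk qct rsvh qlt
Hunk 3: at line 1 remove [hxzk,qct] add [lsdpm,iopc] -> 6 lines: wnws hcwkk lsdpm iopc rsvh qlt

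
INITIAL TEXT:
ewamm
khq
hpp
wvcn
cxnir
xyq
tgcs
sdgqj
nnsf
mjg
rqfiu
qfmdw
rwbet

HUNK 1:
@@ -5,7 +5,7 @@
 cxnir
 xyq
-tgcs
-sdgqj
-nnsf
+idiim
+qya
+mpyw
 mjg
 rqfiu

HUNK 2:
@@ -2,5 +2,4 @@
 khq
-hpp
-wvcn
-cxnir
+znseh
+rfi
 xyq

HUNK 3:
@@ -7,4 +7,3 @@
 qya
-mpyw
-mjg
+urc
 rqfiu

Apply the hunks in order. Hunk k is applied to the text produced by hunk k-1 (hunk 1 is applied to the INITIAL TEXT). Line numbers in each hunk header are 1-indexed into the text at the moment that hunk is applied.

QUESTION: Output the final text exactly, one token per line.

Hunk 1: at line 5 remove [tgcs,sdgqj,nnsf] add [idiim,qya,mpyw] -> 13 lines: ewamm khq hpp wvcn cxnir xyq idiim qya mpyw mjg rqfiu qfmdw rwbet
Hunk 2: at line 2 remove [hpp,wvcn,cxnir] add [znseh,rfi] -> 12 lines: ewamm khq znseh rfi xyq idiim qya mpyw mjg rqfiu qfmdw rwbet
Hunk 3: at line 7 remove [mpyw,mjg] add [urc] -> 11 lines: ewamm khq znseh rfi xyq idiim qya urc rqfiu qfmdw rwbet

Answer: ewamm
khq
znseh
rfi
xyq
idiim
qya
urc
rqfiu
qfmdw
rwbet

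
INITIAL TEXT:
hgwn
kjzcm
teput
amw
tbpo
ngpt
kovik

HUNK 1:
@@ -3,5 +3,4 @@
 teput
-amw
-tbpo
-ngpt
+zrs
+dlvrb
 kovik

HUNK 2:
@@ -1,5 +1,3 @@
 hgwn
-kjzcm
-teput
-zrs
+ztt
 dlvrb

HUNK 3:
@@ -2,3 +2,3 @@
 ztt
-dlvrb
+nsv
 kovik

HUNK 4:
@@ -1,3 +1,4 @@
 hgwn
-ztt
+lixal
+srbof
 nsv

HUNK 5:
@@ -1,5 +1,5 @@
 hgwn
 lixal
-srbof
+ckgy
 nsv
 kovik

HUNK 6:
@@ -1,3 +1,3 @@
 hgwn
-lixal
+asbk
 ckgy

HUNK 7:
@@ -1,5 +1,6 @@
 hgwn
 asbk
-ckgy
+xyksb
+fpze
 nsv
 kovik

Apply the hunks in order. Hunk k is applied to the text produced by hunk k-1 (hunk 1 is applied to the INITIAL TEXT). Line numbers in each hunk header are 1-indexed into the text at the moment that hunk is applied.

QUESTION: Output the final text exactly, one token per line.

Hunk 1: at line 3 remove [amw,tbpo,ngpt] add [zrs,dlvrb] -> 6 lines: hgwn kjzcm teput zrs dlvrb kovik
Hunk 2: at line 1 remove [kjzcm,teput,zrs] add [ztt] -> 4 lines: hgwn ztt dlvrb kovik
Hunk 3: at line 2 remove [dlvrb] add [nsv] -> 4 lines: hgwn ztt nsv kovik
Hunk 4: at line 1 remove [ztt] add [lixal,srbof] -> 5 lines: hgwn lixal srbof nsv kovik
Hunk 5: at line 1 remove [srbof] add [ckgy] -> 5 lines: hgwn lixal ckgy nsv kovik
Hunk 6: at line 1 remove [lixal] add [asbk] -> 5 lines: hgwn asbk ckgy nsv kovik
Hunk 7: at line 1 remove [ckgy] add [xyksb,fpze] -> 6 lines: hgwn asbk xyksb fpze nsv kovik

Answer: hgwn
asbk
xyksb
fpze
nsv
kovik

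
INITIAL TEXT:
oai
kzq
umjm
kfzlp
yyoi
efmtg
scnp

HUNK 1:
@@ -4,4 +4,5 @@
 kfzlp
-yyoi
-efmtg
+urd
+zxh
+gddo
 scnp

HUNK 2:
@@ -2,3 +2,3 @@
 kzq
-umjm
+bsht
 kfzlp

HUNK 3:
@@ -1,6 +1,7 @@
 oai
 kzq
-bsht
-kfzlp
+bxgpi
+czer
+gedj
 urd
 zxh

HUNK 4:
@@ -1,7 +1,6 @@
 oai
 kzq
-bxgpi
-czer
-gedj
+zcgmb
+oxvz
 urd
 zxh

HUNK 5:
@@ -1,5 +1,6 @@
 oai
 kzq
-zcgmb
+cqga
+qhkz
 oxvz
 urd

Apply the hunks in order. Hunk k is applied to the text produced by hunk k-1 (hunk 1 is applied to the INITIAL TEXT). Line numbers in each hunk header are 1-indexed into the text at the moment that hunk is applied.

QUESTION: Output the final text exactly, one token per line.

Hunk 1: at line 4 remove [yyoi,efmtg] add [urd,zxh,gddo] -> 8 lines: oai kzq umjm kfzlp urd zxh gddo scnp
Hunk 2: at line 2 remove [umjm] add [bsht] -> 8 lines: oai kzq bsht kfzlp urd zxh gddo scnp
Hunk 3: at line 1 remove [bsht,kfzlp] add [bxgpi,czer,gedj] -> 9 lines: oai kzq bxgpi czer gedj urd zxh gddo scnp
Hunk 4: at line 1 remove [bxgpi,czer,gedj] add [zcgmb,oxvz] -> 8 lines: oai kzq zcgmb oxvz urd zxh gddo scnp
Hunk 5: at line 1 remove [zcgmb] add [cqga,qhkz] -> 9 lines: oai kzq cqga qhkz oxvz urd zxh gddo scnp

Answer: oai
kzq
cqga
qhkz
oxvz
urd
zxh
gddo
scnp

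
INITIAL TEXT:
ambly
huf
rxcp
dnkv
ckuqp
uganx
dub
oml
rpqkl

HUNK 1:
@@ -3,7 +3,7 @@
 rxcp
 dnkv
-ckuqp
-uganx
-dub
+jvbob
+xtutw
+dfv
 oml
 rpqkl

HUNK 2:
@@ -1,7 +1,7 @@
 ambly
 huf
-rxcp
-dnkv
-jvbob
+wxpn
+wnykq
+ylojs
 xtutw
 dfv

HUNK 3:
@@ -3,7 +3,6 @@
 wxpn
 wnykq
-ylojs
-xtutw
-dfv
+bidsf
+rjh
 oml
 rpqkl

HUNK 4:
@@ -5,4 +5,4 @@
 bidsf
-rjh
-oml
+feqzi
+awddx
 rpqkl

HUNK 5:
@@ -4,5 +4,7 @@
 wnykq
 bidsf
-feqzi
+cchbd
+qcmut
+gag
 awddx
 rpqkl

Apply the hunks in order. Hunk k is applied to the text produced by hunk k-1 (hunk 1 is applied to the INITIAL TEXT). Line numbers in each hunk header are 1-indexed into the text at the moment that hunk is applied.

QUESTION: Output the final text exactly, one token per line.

Hunk 1: at line 3 remove [ckuqp,uganx,dub] add [jvbob,xtutw,dfv] -> 9 lines: ambly huf rxcp dnkv jvbob xtutw dfv oml rpqkl
Hunk 2: at line 1 remove [rxcp,dnkv,jvbob] add [wxpn,wnykq,ylojs] -> 9 lines: ambly huf wxpn wnykq ylojs xtutw dfv oml rpqkl
Hunk 3: at line 3 remove [ylojs,xtutw,dfv] add [bidsf,rjh] -> 8 lines: ambly huf wxpn wnykq bidsf rjh oml rpqkl
Hunk 4: at line 5 remove [rjh,oml] add [feqzi,awddx] -> 8 lines: ambly huf wxpn wnykq bidsf feqzi awddx rpqkl
Hunk 5: at line 4 remove [feqzi] add [cchbd,qcmut,gag] -> 10 lines: ambly huf wxpn wnykq bidsf cchbd qcmut gag awddx rpqkl

Answer: ambly
huf
wxpn
wnykq
bidsf
cchbd
qcmut
gag
awddx
rpqkl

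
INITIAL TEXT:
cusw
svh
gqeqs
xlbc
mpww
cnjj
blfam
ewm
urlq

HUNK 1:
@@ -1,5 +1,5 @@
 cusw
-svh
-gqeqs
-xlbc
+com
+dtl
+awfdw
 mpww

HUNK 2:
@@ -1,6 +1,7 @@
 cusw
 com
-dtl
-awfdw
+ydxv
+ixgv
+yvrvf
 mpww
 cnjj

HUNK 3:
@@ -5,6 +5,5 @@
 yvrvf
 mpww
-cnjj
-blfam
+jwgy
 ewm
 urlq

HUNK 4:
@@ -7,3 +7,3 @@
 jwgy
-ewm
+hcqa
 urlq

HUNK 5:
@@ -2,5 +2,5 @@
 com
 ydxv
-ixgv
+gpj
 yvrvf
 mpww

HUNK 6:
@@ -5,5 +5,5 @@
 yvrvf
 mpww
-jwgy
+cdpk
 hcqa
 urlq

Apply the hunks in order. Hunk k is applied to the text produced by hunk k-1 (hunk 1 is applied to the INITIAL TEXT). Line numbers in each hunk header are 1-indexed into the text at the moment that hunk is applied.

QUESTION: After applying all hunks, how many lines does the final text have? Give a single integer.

Hunk 1: at line 1 remove [svh,gqeqs,xlbc] add [com,dtl,awfdw] -> 9 lines: cusw com dtl awfdw mpww cnjj blfam ewm urlq
Hunk 2: at line 1 remove [dtl,awfdw] add [ydxv,ixgv,yvrvf] -> 10 lines: cusw com ydxv ixgv yvrvf mpww cnjj blfam ewm urlq
Hunk 3: at line 5 remove [cnjj,blfam] add [jwgy] -> 9 lines: cusw com ydxv ixgv yvrvf mpww jwgy ewm urlq
Hunk 4: at line 7 remove [ewm] add [hcqa] -> 9 lines: cusw com ydxv ixgv yvrvf mpww jwgy hcqa urlq
Hunk 5: at line 2 remove [ixgv] add [gpj] -> 9 lines: cusw com ydxv gpj yvrvf mpww jwgy hcqa urlq
Hunk 6: at line 5 remove [jwgy] add [cdpk] -> 9 lines: cusw com ydxv gpj yvrvf mpww cdpk hcqa urlq
Final line count: 9

Answer: 9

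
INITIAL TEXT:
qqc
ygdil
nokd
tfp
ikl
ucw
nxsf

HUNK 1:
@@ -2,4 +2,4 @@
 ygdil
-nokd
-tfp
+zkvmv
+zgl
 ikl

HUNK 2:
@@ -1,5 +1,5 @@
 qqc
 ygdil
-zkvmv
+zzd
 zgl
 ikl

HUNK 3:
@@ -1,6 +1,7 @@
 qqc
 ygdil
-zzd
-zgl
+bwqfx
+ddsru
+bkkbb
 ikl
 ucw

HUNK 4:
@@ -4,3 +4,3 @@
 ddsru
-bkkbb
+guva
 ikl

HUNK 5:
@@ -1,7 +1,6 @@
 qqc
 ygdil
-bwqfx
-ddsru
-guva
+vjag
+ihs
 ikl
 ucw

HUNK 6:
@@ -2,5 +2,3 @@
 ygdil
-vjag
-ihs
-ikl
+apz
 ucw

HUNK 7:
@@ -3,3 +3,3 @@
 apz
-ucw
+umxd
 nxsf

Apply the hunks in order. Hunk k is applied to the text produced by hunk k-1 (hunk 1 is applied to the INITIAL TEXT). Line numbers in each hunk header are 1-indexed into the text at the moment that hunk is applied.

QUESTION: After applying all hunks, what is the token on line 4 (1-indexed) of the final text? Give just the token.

Hunk 1: at line 2 remove [nokd,tfp] add [zkvmv,zgl] -> 7 lines: qqc ygdil zkvmv zgl ikl ucw nxsf
Hunk 2: at line 1 remove [zkvmv] add [zzd] -> 7 lines: qqc ygdil zzd zgl ikl ucw nxsf
Hunk 3: at line 1 remove [zzd,zgl] add [bwqfx,ddsru,bkkbb] -> 8 lines: qqc ygdil bwqfx ddsru bkkbb ikl ucw nxsf
Hunk 4: at line 4 remove [bkkbb] add [guva] -> 8 lines: qqc ygdil bwqfx ddsru guva ikl ucw nxsf
Hunk 5: at line 1 remove [bwqfx,ddsru,guva] add [vjag,ihs] -> 7 lines: qqc ygdil vjag ihs ikl ucw nxsf
Hunk 6: at line 2 remove [vjag,ihs,ikl] add [apz] -> 5 lines: qqc ygdil apz ucw nxsf
Hunk 7: at line 3 remove [ucw] add [umxd] -> 5 lines: qqc ygdil apz umxd nxsf
Final line 4: umxd

Answer: umxd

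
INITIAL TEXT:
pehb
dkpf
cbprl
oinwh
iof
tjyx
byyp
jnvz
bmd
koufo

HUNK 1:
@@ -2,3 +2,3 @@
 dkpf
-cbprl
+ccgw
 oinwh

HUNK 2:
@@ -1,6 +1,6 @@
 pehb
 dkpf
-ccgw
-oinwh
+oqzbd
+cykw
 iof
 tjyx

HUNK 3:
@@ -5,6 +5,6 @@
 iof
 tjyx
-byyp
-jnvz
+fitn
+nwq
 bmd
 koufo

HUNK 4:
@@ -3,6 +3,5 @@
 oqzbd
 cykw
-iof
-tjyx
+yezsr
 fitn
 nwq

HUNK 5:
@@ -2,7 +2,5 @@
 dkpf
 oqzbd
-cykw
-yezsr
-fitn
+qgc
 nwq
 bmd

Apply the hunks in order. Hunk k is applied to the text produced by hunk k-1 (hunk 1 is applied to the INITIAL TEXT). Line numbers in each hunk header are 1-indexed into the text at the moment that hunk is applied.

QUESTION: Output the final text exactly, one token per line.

Hunk 1: at line 2 remove [cbprl] add [ccgw] -> 10 lines: pehb dkpf ccgw oinwh iof tjyx byyp jnvz bmd koufo
Hunk 2: at line 1 remove [ccgw,oinwh] add [oqzbd,cykw] -> 10 lines: pehb dkpf oqzbd cykw iof tjyx byyp jnvz bmd koufo
Hunk 3: at line 5 remove [byyp,jnvz] add [fitn,nwq] -> 10 lines: pehb dkpf oqzbd cykw iof tjyx fitn nwq bmd koufo
Hunk 4: at line 3 remove [iof,tjyx] add [yezsr] -> 9 lines: pehb dkpf oqzbd cykw yezsr fitn nwq bmd koufo
Hunk 5: at line 2 remove [cykw,yezsr,fitn] add [qgc] -> 7 lines: pehb dkpf oqzbd qgc nwq bmd koufo

Answer: pehb
dkpf
oqzbd
qgc
nwq
bmd
koufo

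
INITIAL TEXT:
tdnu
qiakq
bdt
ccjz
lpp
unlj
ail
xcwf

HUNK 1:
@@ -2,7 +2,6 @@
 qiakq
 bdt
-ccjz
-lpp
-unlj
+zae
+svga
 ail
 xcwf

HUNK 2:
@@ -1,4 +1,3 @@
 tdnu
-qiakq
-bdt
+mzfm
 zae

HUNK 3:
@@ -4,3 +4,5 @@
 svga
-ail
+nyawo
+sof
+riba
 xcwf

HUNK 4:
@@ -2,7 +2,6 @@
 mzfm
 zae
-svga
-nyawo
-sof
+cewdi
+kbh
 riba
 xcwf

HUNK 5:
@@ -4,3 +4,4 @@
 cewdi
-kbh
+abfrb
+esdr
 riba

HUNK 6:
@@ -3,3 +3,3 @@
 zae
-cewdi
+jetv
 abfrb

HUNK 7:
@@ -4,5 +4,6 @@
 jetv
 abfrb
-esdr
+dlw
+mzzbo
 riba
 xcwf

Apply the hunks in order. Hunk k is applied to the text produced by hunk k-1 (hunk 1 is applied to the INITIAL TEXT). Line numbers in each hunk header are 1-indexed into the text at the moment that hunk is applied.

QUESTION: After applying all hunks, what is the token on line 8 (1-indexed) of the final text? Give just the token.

Hunk 1: at line 2 remove [ccjz,lpp,unlj] add [zae,svga] -> 7 lines: tdnu qiakq bdt zae svga ail xcwf
Hunk 2: at line 1 remove [qiakq,bdt] add [mzfm] -> 6 lines: tdnu mzfm zae svga ail xcwf
Hunk 3: at line 4 remove [ail] add [nyawo,sof,riba] -> 8 lines: tdnu mzfm zae svga nyawo sof riba xcwf
Hunk 4: at line 2 remove [svga,nyawo,sof] add [cewdi,kbh] -> 7 lines: tdnu mzfm zae cewdi kbh riba xcwf
Hunk 5: at line 4 remove [kbh] add [abfrb,esdr] -> 8 lines: tdnu mzfm zae cewdi abfrb esdr riba xcwf
Hunk 6: at line 3 remove [cewdi] add [jetv] -> 8 lines: tdnu mzfm zae jetv abfrb esdr riba xcwf
Hunk 7: at line 4 remove [esdr] add [dlw,mzzbo] -> 9 lines: tdnu mzfm zae jetv abfrb dlw mzzbo riba xcwf
Final line 8: riba

Answer: riba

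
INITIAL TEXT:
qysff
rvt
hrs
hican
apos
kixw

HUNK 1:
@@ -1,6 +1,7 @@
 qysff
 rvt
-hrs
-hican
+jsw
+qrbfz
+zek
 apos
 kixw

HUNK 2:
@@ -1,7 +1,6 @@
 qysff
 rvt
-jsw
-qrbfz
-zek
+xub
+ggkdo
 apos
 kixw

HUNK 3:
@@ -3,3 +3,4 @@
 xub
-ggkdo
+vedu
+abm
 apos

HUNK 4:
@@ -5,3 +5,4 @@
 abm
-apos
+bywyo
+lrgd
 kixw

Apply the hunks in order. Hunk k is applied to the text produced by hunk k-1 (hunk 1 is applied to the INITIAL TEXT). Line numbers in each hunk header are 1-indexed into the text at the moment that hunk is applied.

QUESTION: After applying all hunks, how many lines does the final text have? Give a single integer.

Answer: 8

Derivation:
Hunk 1: at line 1 remove [hrs,hican] add [jsw,qrbfz,zek] -> 7 lines: qysff rvt jsw qrbfz zek apos kixw
Hunk 2: at line 1 remove [jsw,qrbfz,zek] add [xub,ggkdo] -> 6 lines: qysff rvt xub ggkdo apos kixw
Hunk 3: at line 3 remove [ggkdo] add [vedu,abm] -> 7 lines: qysff rvt xub vedu abm apos kixw
Hunk 4: at line 5 remove [apos] add [bywyo,lrgd] -> 8 lines: qysff rvt xub vedu abm bywyo lrgd kixw
Final line count: 8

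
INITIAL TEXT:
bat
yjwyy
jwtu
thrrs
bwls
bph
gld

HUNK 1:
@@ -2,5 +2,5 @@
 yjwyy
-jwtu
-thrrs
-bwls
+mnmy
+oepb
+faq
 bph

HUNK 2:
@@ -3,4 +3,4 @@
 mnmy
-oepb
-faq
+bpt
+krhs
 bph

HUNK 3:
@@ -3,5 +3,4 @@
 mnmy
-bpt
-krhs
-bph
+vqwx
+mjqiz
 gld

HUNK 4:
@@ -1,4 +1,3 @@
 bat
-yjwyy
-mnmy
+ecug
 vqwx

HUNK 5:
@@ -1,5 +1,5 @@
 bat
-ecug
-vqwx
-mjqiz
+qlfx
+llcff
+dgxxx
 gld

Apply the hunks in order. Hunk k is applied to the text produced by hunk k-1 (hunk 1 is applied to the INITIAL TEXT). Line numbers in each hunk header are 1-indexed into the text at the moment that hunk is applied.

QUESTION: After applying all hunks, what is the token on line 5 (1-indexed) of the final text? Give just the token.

Hunk 1: at line 2 remove [jwtu,thrrs,bwls] add [mnmy,oepb,faq] -> 7 lines: bat yjwyy mnmy oepb faq bph gld
Hunk 2: at line 3 remove [oepb,faq] add [bpt,krhs] -> 7 lines: bat yjwyy mnmy bpt krhs bph gld
Hunk 3: at line 3 remove [bpt,krhs,bph] add [vqwx,mjqiz] -> 6 lines: bat yjwyy mnmy vqwx mjqiz gld
Hunk 4: at line 1 remove [yjwyy,mnmy] add [ecug] -> 5 lines: bat ecug vqwx mjqiz gld
Hunk 5: at line 1 remove [ecug,vqwx,mjqiz] add [qlfx,llcff,dgxxx] -> 5 lines: bat qlfx llcff dgxxx gld
Final line 5: gld

Answer: gld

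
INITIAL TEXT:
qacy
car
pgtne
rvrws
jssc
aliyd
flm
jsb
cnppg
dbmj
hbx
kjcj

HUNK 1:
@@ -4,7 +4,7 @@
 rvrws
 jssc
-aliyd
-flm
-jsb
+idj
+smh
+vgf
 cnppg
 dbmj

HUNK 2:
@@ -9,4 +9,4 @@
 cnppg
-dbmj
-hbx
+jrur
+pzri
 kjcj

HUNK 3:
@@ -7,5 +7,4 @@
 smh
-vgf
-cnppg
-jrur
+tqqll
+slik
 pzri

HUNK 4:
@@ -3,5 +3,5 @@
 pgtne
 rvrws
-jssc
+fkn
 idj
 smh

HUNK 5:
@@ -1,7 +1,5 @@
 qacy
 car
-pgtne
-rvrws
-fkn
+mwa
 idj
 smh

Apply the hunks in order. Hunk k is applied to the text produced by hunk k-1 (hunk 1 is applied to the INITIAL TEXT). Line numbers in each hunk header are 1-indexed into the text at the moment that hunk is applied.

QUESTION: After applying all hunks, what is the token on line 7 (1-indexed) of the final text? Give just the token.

Answer: slik

Derivation:
Hunk 1: at line 4 remove [aliyd,flm,jsb] add [idj,smh,vgf] -> 12 lines: qacy car pgtne rvrws jssc idj smh vgf cnppg dbmj hbx kjcj
Hunk 2: at line 9 remove [dbmj,hbx] add [jrur,pzri] -> 12 lines: qacy car pgtne rvrws jssc idj smh vgf cnppg jrur pzri kjcj
Hunk 3: at line 7 remove [vgf,cnppg,jrur] add [tqqll,slik] -> 11 lines: qacy car pgtne rvrws jssc idj smh tqqll slik pzri kjcj
Hunk 4: at line 3 remove [jssc] add [fkn] -> 11 lines: qacy car pgtne rvrws fkn idj smh tqqll slik pzri kjcj
Hunk 5: at line 1 remove [pgtne,rvrws,fkn] add [mwa] -> 9 lines: qacy car mwa idj smh tqqll slik pzri kjcj
Final line 7: slik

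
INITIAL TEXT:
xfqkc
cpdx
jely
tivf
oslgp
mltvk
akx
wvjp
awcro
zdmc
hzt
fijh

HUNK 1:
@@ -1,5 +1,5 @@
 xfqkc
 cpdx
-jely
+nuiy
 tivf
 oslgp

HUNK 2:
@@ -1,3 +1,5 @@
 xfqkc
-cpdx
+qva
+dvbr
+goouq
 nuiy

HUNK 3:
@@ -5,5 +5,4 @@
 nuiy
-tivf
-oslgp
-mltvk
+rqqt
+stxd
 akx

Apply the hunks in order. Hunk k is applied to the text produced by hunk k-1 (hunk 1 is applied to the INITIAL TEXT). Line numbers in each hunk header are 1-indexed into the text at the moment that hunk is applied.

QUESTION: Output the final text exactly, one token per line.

Answer: xfqkc
qva
dvbr
goouq
nuiy
rqqt
stxd
akx
wvjp
awcro
zdmc
hzt
fijh

Derivation:
Hunk 1: at line 1 remove [jely] add [nuiy] -> 12 lines: xfqkc cpdx nuiy tivf oslgp mltvk akx wvjp awcro zdmc hzt fijh
Hunk 2: at line 1 remove [cpdx] add [qva,dvbr,goouq] -> 14 lines: xfqkc qva dvbr goouq nuiy tivf oslgp mltvk akx wvjp awcro zdmc hzt fijh
Hunk 3: at line 5 remove [tivf,oslgp,mltvk] add [rqqt,stxd] -> 13 lines: xfqkc qva dvbr goouq nuiy rqqt stxd akx wvjp awcro zdmc hzt fijh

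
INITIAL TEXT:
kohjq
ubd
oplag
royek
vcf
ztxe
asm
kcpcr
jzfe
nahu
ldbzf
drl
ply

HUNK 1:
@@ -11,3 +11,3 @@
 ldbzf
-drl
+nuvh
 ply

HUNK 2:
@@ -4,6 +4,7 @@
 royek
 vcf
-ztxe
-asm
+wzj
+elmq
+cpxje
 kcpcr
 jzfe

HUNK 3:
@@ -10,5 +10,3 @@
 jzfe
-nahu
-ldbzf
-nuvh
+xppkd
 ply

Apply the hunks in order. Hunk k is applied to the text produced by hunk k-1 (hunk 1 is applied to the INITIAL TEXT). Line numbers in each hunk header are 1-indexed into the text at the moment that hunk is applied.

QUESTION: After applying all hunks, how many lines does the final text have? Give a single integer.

Hunk 1: at line 11 remove [drl] add [nuvh] -> 13 lines: kohjq ubd oplag royek vcf ztxe asm kcpcr jzfe nahu ldbzf nuvh ply
Hunk 2: at line 4 remove [ztxe,asm] add [wzj,elmq,cpxje] -> 14 lines: kohjq ubd oplag royek vcf wzj elmq cpxje kcpcr jzfe nahu ldbzf nuvh ply
Hunk 3: at line 10 remove [nahu,ldbzf,nuvh] add [xppkd] -> 12 lines: kohjq ubd oplag royek vcf wzj elmq cpxje kcpcr jzfe xppkd ply
Final line count: 12

Answer: 12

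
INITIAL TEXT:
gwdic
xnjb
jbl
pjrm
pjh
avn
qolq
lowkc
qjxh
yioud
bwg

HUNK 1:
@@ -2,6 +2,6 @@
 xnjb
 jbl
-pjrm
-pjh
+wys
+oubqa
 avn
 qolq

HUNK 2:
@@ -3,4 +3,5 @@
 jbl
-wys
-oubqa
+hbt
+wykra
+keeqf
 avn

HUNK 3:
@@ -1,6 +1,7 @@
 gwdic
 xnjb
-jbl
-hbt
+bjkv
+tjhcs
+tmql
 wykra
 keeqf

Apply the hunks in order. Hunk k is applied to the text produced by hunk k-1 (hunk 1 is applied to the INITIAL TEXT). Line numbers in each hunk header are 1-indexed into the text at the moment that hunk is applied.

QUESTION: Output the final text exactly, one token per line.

Answer: gwdic
xnjb
bjkv
tjhcs
tmql
wykra
keeqf
avn
qolq
lowkc
qjxh
yioud
bwg

Derivation:
Hunk 1: at line 2 remove [pjrm,pjh] add [wys,oubqa] -> 11 lines: gwdic xnjb jbl wys oubqa avn qolq lowkc qjxh yioud bwg
Hunk 2: at line 3 remove [wys,oubqa] add [hbt,wykra,keeqf] -> 12 lines: gwdic xnjb jbl hbt wykra keeqf avn qolq lowkc qjxh yioud bwg
Hunk 3: at line 1 remove [jbl,hbt] add [bjkv,tjhcs,tmql] -> 13 lines: gwdic xnjb bjkv tjhcs tmql wykra keeqf avn qolq lowkc qjxh yioud bwg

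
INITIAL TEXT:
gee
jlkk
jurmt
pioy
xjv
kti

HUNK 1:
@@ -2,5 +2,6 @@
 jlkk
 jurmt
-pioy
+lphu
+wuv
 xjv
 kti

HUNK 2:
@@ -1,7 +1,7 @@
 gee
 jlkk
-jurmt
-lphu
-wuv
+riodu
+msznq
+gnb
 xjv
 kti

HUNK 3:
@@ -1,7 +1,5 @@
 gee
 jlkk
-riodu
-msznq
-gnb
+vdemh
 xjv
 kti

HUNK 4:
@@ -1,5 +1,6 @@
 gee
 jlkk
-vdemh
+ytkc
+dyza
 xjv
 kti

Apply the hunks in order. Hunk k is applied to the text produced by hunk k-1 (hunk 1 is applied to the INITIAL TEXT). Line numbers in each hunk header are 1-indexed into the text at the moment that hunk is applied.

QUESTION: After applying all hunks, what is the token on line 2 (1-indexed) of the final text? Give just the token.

Hunk 1: at line 2 remove [pioy] add [lphu,wuv] -> 7 lines: gee jlkk jurmt lphu wuv xjv kti
Hunk 2: at line 1 remove [jurmt,lphu,wuv] add [riodu,msznq,gnb] -> 7 lines: gee jlkk riodu msznq gnb xjv kti
Hunk 3: at line 1 remove [riodu,msznq,gnb] add [vdemh] -> 5 lines: gee jlkk vdemh xjv kti
Hunk 4: at line 1 remove [vdemh] add [ytkc,dyza] -> 6 lines: gee jlkk ytkc dyza xjv kti
Final line 2: jlkk

Answer: jlkk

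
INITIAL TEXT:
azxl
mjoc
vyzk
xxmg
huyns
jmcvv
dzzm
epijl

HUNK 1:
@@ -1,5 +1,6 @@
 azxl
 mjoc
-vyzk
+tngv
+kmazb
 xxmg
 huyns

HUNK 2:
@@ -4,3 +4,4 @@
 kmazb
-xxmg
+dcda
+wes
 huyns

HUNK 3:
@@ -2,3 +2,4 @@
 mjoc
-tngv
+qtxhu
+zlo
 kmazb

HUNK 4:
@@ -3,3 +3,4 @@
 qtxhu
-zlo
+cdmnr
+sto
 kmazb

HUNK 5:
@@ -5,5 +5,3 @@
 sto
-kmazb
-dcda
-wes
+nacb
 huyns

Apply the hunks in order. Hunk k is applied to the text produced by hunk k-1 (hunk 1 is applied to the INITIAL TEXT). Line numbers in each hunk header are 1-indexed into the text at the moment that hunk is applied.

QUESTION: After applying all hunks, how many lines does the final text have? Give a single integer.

Hunk 1: at line 1 remove [vyzk] add [tngv,kmazb] -> 9 lines: azxl mjoc tngv kmazb xxmg huyns jmcvv dzzm epijl
Hunk 2: at line 4 remove [xxmg] add [dcda,wes] -> 10 lines: azxl mjoc tngv kmazb dcda wes huyns jmcvv dzzm epijl
Hunk 3: at line 2 remove [tngv] add [qtxhu,zlo] -> 11 lines: azxl mjoc qtxhu zlo kmazb dcda wes huyns jmcvv dzzm epijl
Hunk 4: at line 3 remove [zlo] add [cdmnr,sto] -> 12 lines: azxl mjoc qtxhu cdmnr sto kmazb dcda wes huyns jmcvv dzzm epijl
Hunk 5: at line 5 remove [kmazb,dcda,wes] add [nacb] -> 10 lines: azxl mjoc qtxhu cdmnr sto nacb huyns jmcvv dzzm epijl
Final line count: 10

Answer: 10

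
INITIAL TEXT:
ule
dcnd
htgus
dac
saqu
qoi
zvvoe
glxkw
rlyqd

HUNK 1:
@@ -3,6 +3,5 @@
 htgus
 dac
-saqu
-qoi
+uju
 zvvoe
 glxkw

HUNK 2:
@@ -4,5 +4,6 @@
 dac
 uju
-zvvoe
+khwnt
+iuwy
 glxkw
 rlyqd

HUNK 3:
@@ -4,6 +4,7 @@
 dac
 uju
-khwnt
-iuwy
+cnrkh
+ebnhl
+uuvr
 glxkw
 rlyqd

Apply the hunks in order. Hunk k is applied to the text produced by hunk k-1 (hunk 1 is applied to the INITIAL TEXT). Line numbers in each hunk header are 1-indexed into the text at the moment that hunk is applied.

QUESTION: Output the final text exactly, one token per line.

Hunk 1: at line 3 remove [saqu,qoi] add [uju] -> 8 lines: ule dcnd htgus dac uju zvvoe glxkw rlyqd
Hunk 2: at line 4 remove [zvvoe] add [khwnt,iuwy] -> 9 lines: ule dcnd htgus dac uju khwnt iuwy glxkw rlyqd
Hunk 3: at line 4 remove [khwnt,iuwy] add [cnrkh,ebnhl,uuvr] -> 10 lines: ule dcnd htgus dac uju cnrkh ebnhl uuvr glxkw rlyqd

Answer: ule
dcnd
htgus
dac
uju
cnrkh
ebnhl
uuvr
glxkw
rlyqd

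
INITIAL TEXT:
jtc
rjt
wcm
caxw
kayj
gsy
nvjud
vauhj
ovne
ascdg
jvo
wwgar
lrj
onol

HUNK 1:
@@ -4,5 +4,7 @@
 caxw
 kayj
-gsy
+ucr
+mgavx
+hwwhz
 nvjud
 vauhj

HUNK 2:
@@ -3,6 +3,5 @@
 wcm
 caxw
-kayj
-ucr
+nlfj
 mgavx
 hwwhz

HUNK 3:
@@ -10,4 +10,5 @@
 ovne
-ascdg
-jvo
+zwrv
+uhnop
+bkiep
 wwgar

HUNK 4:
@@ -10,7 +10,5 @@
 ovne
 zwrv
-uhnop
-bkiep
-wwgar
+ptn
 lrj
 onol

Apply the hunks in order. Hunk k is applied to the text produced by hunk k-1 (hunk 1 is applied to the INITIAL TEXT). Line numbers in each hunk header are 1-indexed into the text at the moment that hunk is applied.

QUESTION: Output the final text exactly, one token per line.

Hunk 1: at line 4 remove [gsy] add [ucr,mgavx,hwwhz] -> 16 lines: jtc rjt wcm caxw kayj ucr mgavx hwwhz nvjud vauhj ovne ascdg jvo wwgar lrj onol
Hunk 2: at line 3 remove [kayj,ucr] add [nlfj] -> 15 lines: jtc rjt wcm caxw nlfj mgavx hwwhz nvjud vauhj ovne ascdg jvo wwgar lrj onol
Hunk 3: at line 10 remove [ascdg,jvo] add [zwrv,uhnop,bkiep] -> 16 lines: jtc rjt wcm caxw nlfj mgavx hwwhz nvjud vauhj ovne zwrv uhnop bkiep wwgar lrj onol
Hunk 4: at line 10 remove [uhnop,bkiep,wwgar] add [ptn] -> 14 lines: jtc rjt wcm caxw nlfj mgavx hwwhz nvjud vauhj ovne zwrv ptn lrj onol

Answer: jtc
rjt
wcm
caxw
nlfj
mgavx
hwwhz
nvjud
vauhj
ovne
zwrv
ptn
lrj
onol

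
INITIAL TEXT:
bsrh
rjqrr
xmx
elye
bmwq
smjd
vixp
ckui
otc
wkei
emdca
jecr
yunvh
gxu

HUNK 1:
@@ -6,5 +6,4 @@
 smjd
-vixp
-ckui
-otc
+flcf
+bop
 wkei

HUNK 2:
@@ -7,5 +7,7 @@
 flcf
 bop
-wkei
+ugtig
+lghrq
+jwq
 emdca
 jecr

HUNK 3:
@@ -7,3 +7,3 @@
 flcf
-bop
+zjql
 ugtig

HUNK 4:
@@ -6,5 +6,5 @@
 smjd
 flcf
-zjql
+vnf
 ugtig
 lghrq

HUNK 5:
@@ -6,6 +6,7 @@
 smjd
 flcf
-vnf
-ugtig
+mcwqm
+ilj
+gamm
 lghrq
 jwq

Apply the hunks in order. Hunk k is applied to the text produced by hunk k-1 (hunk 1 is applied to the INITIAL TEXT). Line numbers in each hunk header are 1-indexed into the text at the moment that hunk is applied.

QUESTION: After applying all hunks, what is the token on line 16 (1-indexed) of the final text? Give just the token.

Answer: gxu

Derivation:
Hunk 1: at line 6 remove [vixp,ckui,otc] add [flcf,bop] -> 13 lines: bsrh rjqrr xmx elye bmwq smjd flcf bop wkei emdca jecr yunvh gxu
Hunk 2: at line 7 remove [wkei] add [ugtig,lghrq,jwq] -> 15 lines: bsrh rjqrr xmx elye bmwq smjd flcf bop ugtig lghrq jwq emdca jecr yunvh gxu
Hunk 3: at line 7 remove [bop] add [zjql] -> 15 lines: bsrh rjqrr xmx elye bmwq smjd flcf zjql ugtig lghrq jwq emdca jecr yunvh gxu
Hunk 4: at line 6 remove [zjql] add [vnf] -> 15 lines: bsrh rjqrr xmx elye bmwq smjd flcf vnf ugtig lghrq jwq emdca jecr yunvh gxu
Hunk 5: at line 6 remove [vnf,ugtig] add [mcwqm,ilj,gamm] -> 16 lines: bsrh rjqrr xmx elye bmwq smjd flcf mcwqm ilj gamm lghrq jwq emdca jecr yunvh gxu
Final line 16: gxu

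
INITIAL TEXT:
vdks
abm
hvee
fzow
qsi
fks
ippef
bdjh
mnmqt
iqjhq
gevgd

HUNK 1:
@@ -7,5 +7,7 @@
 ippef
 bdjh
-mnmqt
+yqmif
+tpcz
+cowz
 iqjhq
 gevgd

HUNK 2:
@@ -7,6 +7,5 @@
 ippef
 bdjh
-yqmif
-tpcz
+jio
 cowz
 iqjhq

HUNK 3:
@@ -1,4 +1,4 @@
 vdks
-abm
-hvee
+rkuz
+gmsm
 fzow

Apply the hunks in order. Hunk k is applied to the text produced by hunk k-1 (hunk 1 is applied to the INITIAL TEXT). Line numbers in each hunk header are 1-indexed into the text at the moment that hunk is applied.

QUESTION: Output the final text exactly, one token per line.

Answer: vdks
rkuz
gmsm
fzow
qsi
fks
ippef
bdjh
jio
cowz
iqjhq
gevgd

Derivation:
Hunk 1: at line 7 remove [mnmqt] add [yqmif,tpcz,cowz] -> 13 lines: vdks abm hvee fzow qsi fks ippef bdjh yqmif tpcz cowz iqjhq gevgd
Hunk 2: at line 7 remove [yqmif,tpcz] add [jio] -> 12 lines: vdks abm hvee fzow qsi fks ippef bdjh jio cowz iqjhq gevgd
Hunk 3: at line 1 remove [abm,hvee] add [rkuz,gmsm] -> 12 lines: vdks rkuz gmsm fzow qsi fks ippef bdjh jio cowz iqjhq gevgd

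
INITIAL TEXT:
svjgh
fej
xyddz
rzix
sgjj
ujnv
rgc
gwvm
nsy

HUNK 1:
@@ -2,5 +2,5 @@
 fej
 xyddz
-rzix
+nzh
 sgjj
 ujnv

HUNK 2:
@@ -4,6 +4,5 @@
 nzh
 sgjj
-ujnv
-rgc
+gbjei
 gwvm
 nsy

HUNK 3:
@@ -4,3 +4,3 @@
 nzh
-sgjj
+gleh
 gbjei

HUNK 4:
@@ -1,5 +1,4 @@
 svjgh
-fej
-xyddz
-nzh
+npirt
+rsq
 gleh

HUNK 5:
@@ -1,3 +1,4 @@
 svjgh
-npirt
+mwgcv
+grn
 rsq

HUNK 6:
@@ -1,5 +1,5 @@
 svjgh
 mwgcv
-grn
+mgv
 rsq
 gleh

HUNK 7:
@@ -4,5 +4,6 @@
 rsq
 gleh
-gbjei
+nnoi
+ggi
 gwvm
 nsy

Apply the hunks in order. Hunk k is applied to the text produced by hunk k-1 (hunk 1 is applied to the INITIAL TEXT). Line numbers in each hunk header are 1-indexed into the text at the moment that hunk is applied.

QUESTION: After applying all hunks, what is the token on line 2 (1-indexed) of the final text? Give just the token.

Hunk 1: at line 2 remove [rzix] add [nzh] -> 9 lines: svjgh fej xyddz nzh sgjj ujnv rgc gwvm nsy
Hunk 2: at line 4 remove [ujnv,rgc] add [gbjei] -> 8 lines: svjgh fej xyddz nzh sgjj gbjei gwvm nsy
Hunk 3: at line 4 remove [sgjj] add [gleh] -> 8 lines: svjgh fej xyddz nzh gleh gbjei gwvm nsy
Hunk 4: at line 1 remove [fej,xyddz,nzh] add [npirt,rsq] -> 7 lines: svjgh npirt rsq gleh gbjei gwvm nsy
Hunk 5: at line 1 remove [npirt] add [mwgcv,grn] -> 8 lines: svjgh mwgcv grn rsq gleh gbjei gwvm nsy
Hunk 6: at line 1 remove [grn] add [mgv] -> 8 lines: svjgh mwgcv mgv rsq gleh gbjei gwvm nsy
Hunk 7: at line 4 remove [gbjei] add [nnoi,ggi] -> 9 lines: svjgh mwgcv mgv rsq gleh nnoi ggi gwvm nsy
Final line 2: mwgcv

Answer: mwgcv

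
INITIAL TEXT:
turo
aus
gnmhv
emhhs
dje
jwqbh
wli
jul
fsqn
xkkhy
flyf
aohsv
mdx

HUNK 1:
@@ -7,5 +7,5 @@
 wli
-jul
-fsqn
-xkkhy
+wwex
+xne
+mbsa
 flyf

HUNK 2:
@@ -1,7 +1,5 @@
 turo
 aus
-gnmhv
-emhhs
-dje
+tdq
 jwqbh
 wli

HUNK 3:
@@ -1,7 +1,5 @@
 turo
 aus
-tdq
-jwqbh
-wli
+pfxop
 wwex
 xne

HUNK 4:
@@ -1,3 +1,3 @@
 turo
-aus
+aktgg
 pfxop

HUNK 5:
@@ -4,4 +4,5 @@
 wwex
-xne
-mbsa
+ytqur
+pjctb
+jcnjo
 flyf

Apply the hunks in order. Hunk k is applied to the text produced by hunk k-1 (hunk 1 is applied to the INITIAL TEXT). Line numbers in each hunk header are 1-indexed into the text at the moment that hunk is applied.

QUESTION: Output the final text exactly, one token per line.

Hunk 1: at line 7 remove [jul,fsqn,xkkhy] add [wwex,xne,mbsa] -> 13 lines: turo aus gnmhv emhhs dje jwqbh wli wwex xne mbsa flyf aohsv mdx
Hunk 2: at line 1 remove [gnmhv,emhhs,dje] add [tdq] -> 11 lines: turo aus tdq jwqbh wli wwex xne mbsa flyf aohsv mdx
Hunk 3: at line 1 remove [tdq,jwqbh,wli] add [pfxop] -> 9 lines: turo aus pfxop wwex xne mbsa flyf aohsv mdx
Hunk 4: at line 1 remove [aus] add [aktgg] -> 9 lines: turo aktgg pfxop wwex xne mbsa flyf aohsv mdx
Hunk 5: at line 4 remove [xne,mbsa] add [ytqur,pjctb,jcnjo] -> 10 lines: turo aktgg pfxop wwex ytqur pjctb jcnjo flyf aohsv mdx

Answer: turo
aktgg
pfxop
wwex
ytqur
pjctb
jcnjo
flyf
aohsv
mdx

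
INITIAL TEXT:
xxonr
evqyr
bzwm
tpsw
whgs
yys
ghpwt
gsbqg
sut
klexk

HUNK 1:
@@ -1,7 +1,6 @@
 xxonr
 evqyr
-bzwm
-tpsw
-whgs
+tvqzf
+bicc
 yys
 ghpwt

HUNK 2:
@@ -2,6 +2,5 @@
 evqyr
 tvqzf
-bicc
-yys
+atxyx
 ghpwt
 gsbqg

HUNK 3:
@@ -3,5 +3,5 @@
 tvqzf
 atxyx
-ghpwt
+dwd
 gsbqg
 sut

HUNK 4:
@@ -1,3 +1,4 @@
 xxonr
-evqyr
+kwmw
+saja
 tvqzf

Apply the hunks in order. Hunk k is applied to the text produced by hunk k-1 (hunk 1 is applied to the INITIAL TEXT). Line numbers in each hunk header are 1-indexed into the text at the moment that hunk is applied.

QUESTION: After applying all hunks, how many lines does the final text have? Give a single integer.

Answer: 9

Derivation:
Hunk 1: at line 1 remove [bzwm,tpsw,whgs] add [tvqzf,bicc] -> 9 lines: xxonr evqyr tvqzf bicc yys ghpwt gsbqg sut klexk
Hunk 2: at line 2 remove [bicc,yys] add [atxyx] -> 8 lines: xxonr evqyr tvqzf atxyx ghpwt gsbqg sut klexk
Hunk 3: at line 3 remove [ghpwt] add [dwd] -> 8 lines: xxonr evqyr tvqzf atxyx dwd gsbqg sut klexk
Hunk 4: at line 1 remove [evqyr] add [kwmw,saja] -> 9 lines: xxonr kwmw saja tvqzf atxyx dwd gsbqg sut klexk
Final line count: 9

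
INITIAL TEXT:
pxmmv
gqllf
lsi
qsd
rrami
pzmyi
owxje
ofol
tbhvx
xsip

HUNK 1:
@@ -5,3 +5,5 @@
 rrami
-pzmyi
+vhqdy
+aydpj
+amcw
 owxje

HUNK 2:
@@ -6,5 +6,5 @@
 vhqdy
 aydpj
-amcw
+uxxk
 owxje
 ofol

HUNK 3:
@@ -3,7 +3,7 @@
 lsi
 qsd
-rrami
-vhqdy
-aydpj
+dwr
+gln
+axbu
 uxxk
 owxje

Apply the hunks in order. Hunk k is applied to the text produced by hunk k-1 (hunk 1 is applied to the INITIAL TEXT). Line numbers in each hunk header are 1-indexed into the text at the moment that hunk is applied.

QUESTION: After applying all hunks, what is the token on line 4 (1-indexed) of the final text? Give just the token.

Answer: qsd

Derivation:
Hunk 1: at line 5 remove [pzmyi] add [vhqdy,aydpj,amcw] -> 12 lines: pxmmv gqllf lsi qsd rrami vhqdy aydpj amcw owxje ofol tbhvx xsip
Hunk 2: at line 6 remove [amcw] add [uxxk] -> 12 lines: pxmmv gqllf lsi qsd rrami vhqdy aydpj uxxk owxje ofol tbhvx xsip
Hunk 3: at line 3 remove [rrami,vhqdy,aydpj] add [dwr,gln,axbu] -> 12 lines: pxmmv gqllf lsi qsd dwr gln axbu uxxk owxje ofol tbhvx xsip
Final line 4: qsd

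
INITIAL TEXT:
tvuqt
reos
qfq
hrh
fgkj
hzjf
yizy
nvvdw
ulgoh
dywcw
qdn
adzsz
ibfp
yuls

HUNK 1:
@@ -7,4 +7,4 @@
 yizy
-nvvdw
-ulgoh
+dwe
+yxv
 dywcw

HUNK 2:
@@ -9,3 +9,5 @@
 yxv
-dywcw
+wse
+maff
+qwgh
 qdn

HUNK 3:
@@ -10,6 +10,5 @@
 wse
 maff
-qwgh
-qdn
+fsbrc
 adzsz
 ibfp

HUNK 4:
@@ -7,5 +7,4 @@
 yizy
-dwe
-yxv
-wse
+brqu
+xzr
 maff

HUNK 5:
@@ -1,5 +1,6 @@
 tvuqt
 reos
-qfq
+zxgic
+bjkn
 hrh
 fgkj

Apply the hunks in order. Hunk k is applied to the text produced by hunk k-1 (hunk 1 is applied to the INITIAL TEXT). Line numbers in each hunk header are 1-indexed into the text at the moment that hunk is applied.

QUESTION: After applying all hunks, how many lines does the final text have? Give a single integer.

Hunk 1: at line 7 remove [nvvdw,ulgoh] add [dwe,yxv] -> 14 lines: tvuqt reos qfq hrh fgkj hzjf yizy dwe yxv dywcw qdn adzsz ibfp yuls
Hunk 2: at line 9 remove [dywcw] add [wse,maff,qwgh] -> 16 lines: tvuqt reos qfq hrh fgkj hzjf yizy dwe yxv wse maff qwgh qdn adzsz ibfp yuls
Hunk 3: at line 10 remove [qwgh,qdn] add [fsbrc] -> 15 lines: tvuqt reos qfq hrh fgkj hzjf yizy dwe yxv wse maff fsbrc adzsz ibfp yuls
Hunk 4: at line 7 remove [dwe,yxv,wse] add [brqu,xzr] -> 14 lines: tvuqt reos qfq hrh fgkj hzjf yizy brqu xzr maff fsbrc adzsz ibfp yuls
Hunk 5: at line 1 remove [qfq] add [zxgic,bjkn] -> 15 lines: tvuqt reos zxgic bjkn hrh fgkj hzjf yizy brqu xzr maff fsbrc adzsz ibfp yuls
Final line count: 15

Answer: 15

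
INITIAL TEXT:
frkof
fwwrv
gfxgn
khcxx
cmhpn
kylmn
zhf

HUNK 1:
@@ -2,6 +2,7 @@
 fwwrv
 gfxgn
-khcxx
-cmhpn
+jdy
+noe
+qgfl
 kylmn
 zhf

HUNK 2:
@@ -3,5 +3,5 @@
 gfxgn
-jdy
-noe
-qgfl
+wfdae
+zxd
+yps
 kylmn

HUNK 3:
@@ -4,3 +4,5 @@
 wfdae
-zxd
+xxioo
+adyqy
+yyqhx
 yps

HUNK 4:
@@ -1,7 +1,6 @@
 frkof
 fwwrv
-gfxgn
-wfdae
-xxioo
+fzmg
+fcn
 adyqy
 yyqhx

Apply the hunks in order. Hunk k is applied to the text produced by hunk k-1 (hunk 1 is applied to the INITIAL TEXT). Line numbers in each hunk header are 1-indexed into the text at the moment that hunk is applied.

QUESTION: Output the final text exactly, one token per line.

Hunk 1: at line 2 remove [khcxx,cmhpn] add [jdy,noe,qgfl] -> 8 lines: frkof fwwrv gfxgn jdy noe qgfl kylmn zhf
Hunk 2: at line 3 remove [jdy,noe,qgfl] add [wfdae,zxd,yps] -> 8 lines: frkof fwwrv gfxgn wfdae zxd yps kylmn zhf
Hunk 3: at line 4 remove [zxd] add [xxioo,adyqy,yyqhx] -> 10 lines: frkof fwwrv gfxgn wfdae xxioo adyqy yyqhx yps kylmn zhf
Hunk 4: at line 1 remove [gfxgn,wfdae,xxioo] add [fzmg,fcn] -> 9 lines: frkof fwwrv fzmg fcn adyqy yyqhx yps kylmn zhf

Answer: frkof
fwwrv
fzmg
fcn
adyqy
yyqhx
yps
kylmn
zhf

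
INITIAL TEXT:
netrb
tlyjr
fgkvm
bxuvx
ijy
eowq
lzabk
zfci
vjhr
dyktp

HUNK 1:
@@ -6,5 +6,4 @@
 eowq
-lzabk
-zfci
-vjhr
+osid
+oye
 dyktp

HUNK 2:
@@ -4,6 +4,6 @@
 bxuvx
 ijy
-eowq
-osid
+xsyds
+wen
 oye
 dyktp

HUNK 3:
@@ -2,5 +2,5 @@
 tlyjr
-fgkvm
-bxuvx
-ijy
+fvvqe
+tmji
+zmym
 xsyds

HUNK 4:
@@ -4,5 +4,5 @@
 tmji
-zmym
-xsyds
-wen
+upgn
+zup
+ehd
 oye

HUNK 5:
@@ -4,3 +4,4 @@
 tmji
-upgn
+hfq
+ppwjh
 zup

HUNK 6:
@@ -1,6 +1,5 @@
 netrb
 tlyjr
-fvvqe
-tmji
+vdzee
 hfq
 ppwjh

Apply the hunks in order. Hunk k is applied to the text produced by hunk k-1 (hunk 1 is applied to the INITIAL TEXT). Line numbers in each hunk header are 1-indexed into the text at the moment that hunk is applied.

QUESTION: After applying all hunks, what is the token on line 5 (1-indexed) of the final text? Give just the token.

Hunk 1: at line 6 remove [lzabk,zfci,vjhr] add [osid,oye] -> 9 lines: netrb tlyjr fgkvm bxuvx ijy eowq osid oye dyktp
Hunk 2: at line 4 remove [eowq,osid] add [xsyds,wen] -> 9 lines: netrb tlyjr fgkvm bxuvx ijy xsyds wen oye dyktp
Hunk 3: at line 2 remove [fgkvm,bxuvx,ijy] add [fvvqe,tmji,zmym] -> 9 lines: netrb tlyjr fvvqe tmji zmym xsyds wen oye dyktp
Hunk 4: at line 4 remove [zmym,xsyds,wen] add [upgn,zup,ehd] -> 9 lines: netrb tlyjr fvvqe tmji upgn zup ehd oye dyktp
Hunk 5: at line 4 remove [upgn] add [hfq,ppwjh] -> 10 lines: netrb tlyjr fvvqe tmji hfq ppwjh zup ehd oye dyktp
Hunk 6: at line 1 remove [fvvqe,tmji] add [vdzee] -> 9 lines: netrb tlyjr vdzee hfq ppwjh zup ehd oye dyktp
Final line 5: ppwjh

Answer: ppwjh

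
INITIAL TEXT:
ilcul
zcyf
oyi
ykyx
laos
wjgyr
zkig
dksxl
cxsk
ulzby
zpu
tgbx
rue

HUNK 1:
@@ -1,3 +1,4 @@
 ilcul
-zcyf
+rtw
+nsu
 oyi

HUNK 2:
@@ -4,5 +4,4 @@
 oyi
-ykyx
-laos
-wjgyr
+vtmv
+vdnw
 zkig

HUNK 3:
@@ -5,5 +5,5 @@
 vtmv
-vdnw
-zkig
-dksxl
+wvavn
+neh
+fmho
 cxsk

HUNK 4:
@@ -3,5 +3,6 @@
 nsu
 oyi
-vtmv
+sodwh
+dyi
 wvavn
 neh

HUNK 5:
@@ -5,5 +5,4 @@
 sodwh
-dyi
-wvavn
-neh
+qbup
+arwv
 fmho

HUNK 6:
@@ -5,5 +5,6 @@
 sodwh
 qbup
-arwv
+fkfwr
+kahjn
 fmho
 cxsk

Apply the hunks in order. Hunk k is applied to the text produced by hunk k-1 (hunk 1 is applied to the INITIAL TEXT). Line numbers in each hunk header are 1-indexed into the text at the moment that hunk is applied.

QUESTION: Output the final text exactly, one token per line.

Hunk 1: at line 1 remove [zcyf] add [rtw,nsu] -> 14 lines: ilcul rtw nsu oyi ykyx laos wjgyr zkig dksxl cxsk ulzby zpu tgbx rue
Hunk 2: at line 4 remove [ykyx,laos,wjgyr] add [vtmv,vdnw] -> 13 lines: ilcul rtw nsu oyi vtmv vdnw zkig dksxl cxsk ulzby zpu tgbx rue
Hunk 3: at line 5 remove [vdnw,zkig,dksxl] add [wvavn,neh,fmho] -> 13 lines: ilcul rtw nsu oyi vtmv wvavn neh fmho cxsk ulzby zpu tgbx rue
Hunk 4: at line 3 remove [vtmv] add [sodwh,dyi] -> 14 lines: ilcul rtw nsu oyi sodwh dyi wvavn neh fmho cxsk ulzby zpu tgbx rue
Hunk 5: at line 5 remove [dyi,wvavn,neh] add [qbup,arwv] -> 13 lines: ilcul rtw nsu oyi sodwh qbup arwv fmho cxsk ulzby zpu tgbx rue
Hunk 6: at line 5 remove [arwv] add [fkfwr,kahjn] -> 14 lines: ilcul rtw nsu oyi sodwh qbup fkfwr kahjn fmho cxsk ulzby zpu tgbx rue

Answer: ilcul
rtw
nsu
oyi
sodwh
qbup
fkfwr
kahjn
fmho
cxsk
ulzby
zpu
tgbx
rue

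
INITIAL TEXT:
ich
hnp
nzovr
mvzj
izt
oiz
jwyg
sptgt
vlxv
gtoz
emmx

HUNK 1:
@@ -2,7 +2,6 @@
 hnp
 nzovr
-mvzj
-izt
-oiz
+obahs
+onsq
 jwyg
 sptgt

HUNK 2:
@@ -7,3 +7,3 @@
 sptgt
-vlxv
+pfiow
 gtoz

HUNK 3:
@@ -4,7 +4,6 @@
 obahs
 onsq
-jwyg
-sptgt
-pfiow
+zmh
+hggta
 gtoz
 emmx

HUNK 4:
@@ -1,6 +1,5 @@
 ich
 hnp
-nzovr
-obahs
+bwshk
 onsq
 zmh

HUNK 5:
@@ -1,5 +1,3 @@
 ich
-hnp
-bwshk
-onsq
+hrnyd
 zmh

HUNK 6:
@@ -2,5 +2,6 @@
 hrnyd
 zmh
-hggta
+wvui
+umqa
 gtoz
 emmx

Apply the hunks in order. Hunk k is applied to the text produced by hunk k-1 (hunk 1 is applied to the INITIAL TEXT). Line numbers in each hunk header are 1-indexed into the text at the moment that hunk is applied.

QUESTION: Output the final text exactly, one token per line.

Answer: ich
hrnyd
zmh
wvui
umqa
gtoz
emmx

Derivation:
Hunk 1: at line 2 remove [mvzj,izt,oiz] add [obahs,onsq] -> 10 lines: ich hnp nzovr obahs onsq jwyg sptgt vlxv gtoz emmx
Hunk 2: at line 7 remove [vlxv] add [pfiow] -> 10 lines: ich hnp nzovr obahs onsq jwyg sptgt pfiow gtoz emmx
Hunk 3: at line 4 remove [jwyg,sptgt,pfiow] add [zmh,hggta] -> 9 lines: ich hnp nzovr obahs onsq zmh hggta gtoz emmx
Hunk 4: at line 1 remove [nzovr,obahs] add [bwshk] -> 8 lines: ich hnp bwshk onsq zmh hggta gtoz emmx
Hunk 5: at line 1 remove [hnp,bwshk,onsq] add [hrnyd] -> 6 lines: ich hrnyd zmh hggta gtoz emmx
Hunk 6: at line 2 remove [hggta] add [wvui,umqa] -> 7 lines: ich hrnyd zmh wvui umqa gtoz emmx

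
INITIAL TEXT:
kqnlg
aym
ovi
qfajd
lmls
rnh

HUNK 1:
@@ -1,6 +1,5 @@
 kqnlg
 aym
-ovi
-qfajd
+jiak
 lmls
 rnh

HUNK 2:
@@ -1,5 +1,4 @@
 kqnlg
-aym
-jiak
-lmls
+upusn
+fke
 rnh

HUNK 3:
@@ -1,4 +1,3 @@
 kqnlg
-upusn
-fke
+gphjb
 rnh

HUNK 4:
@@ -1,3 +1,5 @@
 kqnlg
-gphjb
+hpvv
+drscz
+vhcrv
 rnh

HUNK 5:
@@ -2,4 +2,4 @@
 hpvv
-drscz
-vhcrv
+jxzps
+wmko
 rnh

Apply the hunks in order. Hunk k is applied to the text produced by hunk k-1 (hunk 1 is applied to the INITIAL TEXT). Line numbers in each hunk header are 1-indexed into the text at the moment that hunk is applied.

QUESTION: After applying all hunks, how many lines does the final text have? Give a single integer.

Hunk 1: at line 1 remove [ovi,qfajd] add [jiak] -> 5 lines: kqnlg aym jiak lmls rnh
Hunk 2: at line 1 remove [aym,jiak,lmls] add [upusn,fke] -> 4 lines: kqnlg upusn fke rnh
Hunk 3: at line 1 remove [upusn,fke] add [gphjb] -> 3 lines: kqnlg gphjb rnh
Hunk 4: at line 1 remove [gphjb] add [hpvv,drscz,vhcrv] -> 5 lines: kqnlg hpvv drscz vhcrv rnh
Hunk 5: at line 2 remove [drscz,vhcrv] add [jxzps,wmko] -> 5 lines: kqnlg hpvv jxzps wmko rnh
Final line count: 5

Answer: 5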